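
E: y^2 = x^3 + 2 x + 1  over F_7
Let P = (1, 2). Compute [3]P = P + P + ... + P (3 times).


k = 3 = 11_2 (binary, LSB first: 11)
Double-and-add from P = (1, 2):
  bit 0 = 1: acc = O + (1, 2) = (1, 2)
  bit 1 = 1: acc = (1, 2) + (0, 1) = (0, 6)

3P = (0, 6)


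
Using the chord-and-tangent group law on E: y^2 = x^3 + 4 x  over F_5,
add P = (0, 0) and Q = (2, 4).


P != Q, so use the chord formula.
s = (y2 - y1) / (x2 - x1) = (4) / (2) mod 5 = 2
x3 = s^2 - x1 - x2 mod 5 = 2^2 - 0 - 2 = 2
y3 = s (x1 - x3) - y1 mod 5 = 2 * (0 - 2) - 0 = 1

P + Q = (2, 1)


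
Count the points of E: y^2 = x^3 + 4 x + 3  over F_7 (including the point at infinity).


For each x in F_7, count y with y^2 = x^3 + 4 x + 3 mod 7:
  x = 1: RHS = 1, y in [1, 6]  -> 2 point(s)
  x = 3: RHS = 0, y in [0]  -> 1 point(s)
  x = 5: RHS = 1, y in [1, 6]  -> 2 point(s)
Affine points: 5. Add the point at infinity: total = 6.

#E(F_7) = 6


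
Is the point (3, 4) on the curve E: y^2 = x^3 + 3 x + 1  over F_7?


Check whether y^2 = x^3 + 3 x + 1 (mod 7) for (x, y) = (3, 4).
LHS: y^2 = 4^2 mod 7 = 2
RHS: x^3 + 3 x + 1 = 3^3 + 3*3 + 1 mod 7 = 2
LHS = RHS

Yes, on the curve


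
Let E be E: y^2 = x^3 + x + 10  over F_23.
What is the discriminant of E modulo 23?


4 a^3 + 27 b^2 = 4*1^3 + 27*10^2 = 4 + 2700 = 2704
Delta = -16 * (2704) = -43264
Delta mod 23 = 22

Delta = 22 (mod 23)


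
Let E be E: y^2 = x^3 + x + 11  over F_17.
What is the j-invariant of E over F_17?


Delta = -16(4 a^3 + 27 b^2) mod 17 = 7
-1728 * (4 a)^3 = -1728 * (4*1)^3 mod 17 = 10
j = 10 * 7^(-1) mod 17 = 16

j = 16 (mod 17)


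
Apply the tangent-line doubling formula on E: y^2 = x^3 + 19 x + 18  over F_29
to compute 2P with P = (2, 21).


Doubling: s = (3 x1^2 + a) / (2 y1)
s = (3*2^2 + 19) / (2*21) mod 29 = 18
x3 = s^2 - 2 x1 mod 29 = 18^2 - 2*2 = 1
y3 = s (x1 - x3) - y1 mod 29 = 18 * (2 - 1) - 21 = 26

2P = (1, 26)


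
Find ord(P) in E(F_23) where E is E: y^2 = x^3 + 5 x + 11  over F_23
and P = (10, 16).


Compute successive multiples of P until we hit O:
  1P = (10, 16)
  2P = (6, 2)
  3P = (2, 12)
  4P = (17, 15)
  5P = (4, 16)
  6P = (9, 7)
  7P = (16, 22)
  8P = (21, 19)
  ... (continuing to 18P)
  18P = O

ord(P) = 18


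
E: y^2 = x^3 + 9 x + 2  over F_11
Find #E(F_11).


For each x in F_11, count y with y^2 = x^3 + 9 x + 2 mod 11:
  x = 1: RHS = 1, y in [1, 10]  -> 2 point(s)
  x = 3: RHS = 1, y in [1, 10]  -> 2 point(s)
  x = 4: RHS = 3, y in [5, 6]  -> 2 point(s)
  x = 7: RHS = 1, y in [1, 10]  -> 2 point(s)
  x = 8: RHS = 3, y in [5, 6]  -> 2 point(s)
  x = 9: RHS = 9, y in [3, 8]  -> 2 point(s)
  x = 10: RHS = 3, y in [5, 6]  -> 2 point(s)
Affine points: 14. Add the point at infinity: total = 15.

#E(F_11) = 15


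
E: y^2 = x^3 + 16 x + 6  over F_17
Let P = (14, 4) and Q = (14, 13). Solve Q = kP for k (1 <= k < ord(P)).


Enumerate multiples of P until we hit Q = (14, 13):
  1P = (14, 4)
  2P = (7, 6)
  3P = (11, 0)
  4P = (7, 11)
  5P = (14, 13)
Match found at i = 5.

k = 5


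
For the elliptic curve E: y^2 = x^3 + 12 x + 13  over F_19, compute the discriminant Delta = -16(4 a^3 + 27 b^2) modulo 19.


4 a^3 + 27 b^2 = 4*12^3 + 27*13^2 = 6912 + 4563 = 11475
Delta = -16 * (11475) = -183600
Delta mod 19 = 16

Delta = 16 (mod 19)


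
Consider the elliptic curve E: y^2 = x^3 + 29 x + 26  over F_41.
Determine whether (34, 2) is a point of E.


Check whether y^2 = x^3 + 29 x + 26 (mod 41) for (x, y) = (34, 2).
LHS: y^2 = 2^2 mod 41 = 4
RHS: x^3 + 29 x + 26 = 34^3 + 29*34 + 26 mod 41 = 13
LHS != RHS

No, not on the curve


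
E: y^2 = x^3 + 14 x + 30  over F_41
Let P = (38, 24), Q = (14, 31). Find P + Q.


P != Q, so use the chord formula.
s = (y2 - y1) / (x2 - x1) = (7) / (17) mod 41 = 39
x3 = s^2 - x1 - x2 mod 41 = 39^2 - 38 - 14 = 34
y3 = s (x1 - x3) - y1 mod 41 = 39 * (38 - 34) - 24 = 9

P + Q = (34, 9)


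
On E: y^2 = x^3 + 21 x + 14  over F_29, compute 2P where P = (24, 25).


Doubling: s = (3 x1^2 + a) / (2 y1)
s = (3*24^2 + 21) / (2*25) mod 29 = 17
x3 = s^2 - 2 x1 mod 29 = 17^2 - 2*24 = 9
y3 = s (x1 - x3) - y1 mod 29 = 17 * (24 - 9) - 25 = 27

2P = (9, 27)


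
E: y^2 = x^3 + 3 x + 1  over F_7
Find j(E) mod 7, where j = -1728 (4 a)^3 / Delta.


Delta = -16(4 a^3 + 27 b^2) mod 7 = 3
-1728 * (4 a)^3 = -1728 * (4*3)^3 mod 7 = 6
j = 6 * 3^(-1) mod 7 = 2

j = 2 (mod 7)


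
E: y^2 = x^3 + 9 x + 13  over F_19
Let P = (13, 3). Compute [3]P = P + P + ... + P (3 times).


k = 3 = 11_2 (binary, LSB first: 11)
Double-and-add from P = (13, 3):
  bit 0 = 1: acc = O + (13, 3) = (13, 3)
  bit 1 = 1: acc = (13, 3) + (17, 14) = (12, 14)

3P = (12, 14)


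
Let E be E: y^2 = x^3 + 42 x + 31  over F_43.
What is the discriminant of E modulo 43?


4 a^3 + 27 b^2 = 4*42^3 + 27*31^2 = 296352 + 25947 = 322299
Delta = -16 * (322299) = -5156784
Delta mod 43 = 34

Delta = 34 (mod 43)


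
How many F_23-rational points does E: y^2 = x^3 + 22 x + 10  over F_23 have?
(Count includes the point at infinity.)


For each x in F_23, count y with y^2 = x^3 + 22 x + 10 mod 23:
  x = 2: RHS = 16, y in [4, 19]  -> 2 point(s)
  x = 4: RHS = 1, y in [1, 22]  -> 2 point(s)
  x = 6: RHS = 13, y in [6, 17]  -> 2 point(s)
  x = 7: RHS = 1, y in [1, 22]  -> 2 point(s)
  x = 8: RHS = 8, y in [10, 13]  -> 2 point(s)
  x = 12: RHS = 1, y in [1, 22]  -> 2 point(s)
  x = 13: RHS = 9, y in [3, 20]  -> 2 point(s)
  x = 14: RHS = 3, y in [7, 16]  -> 2 point(s)
  x = 15: RHS = 12, y in [9, 14]  -> 2 point(s)
  x = 20: RHS = 9, y in [3, 20]  -> 2 point(s)
  x = 21: RHS = 4, y in [2, 21]  -> 2 point(s)
Affine points: 22. Add the point at infinity: total = 23.

#E(F_23) = 23


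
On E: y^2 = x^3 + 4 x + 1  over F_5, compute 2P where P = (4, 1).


Doubling: s = (3 x1^2 + a) / (2 y1)
s = (3*4^2 + 4) / (2*1) mod 5 = 1
x3 = s^2 - 2 x1 mod 5 = 1^2 - 2*4 = 3
y3 = s (x1 - x3) - y1 mod 5 = 1 * (4 - 3) - 1 = 0

2P = (3, 0)


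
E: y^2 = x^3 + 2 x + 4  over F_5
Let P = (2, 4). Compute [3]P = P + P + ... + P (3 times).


k = 3 = 11_2 (binary, LSB first: 11)
Double-and-add from P = (2, 4):
  bit 0 = 1: acc = O + (2, 4) = (2, 4)
  bit 1 = 1: acc = (2, 4) + (0, 2) = (4, 4)

3P = (4, 4)


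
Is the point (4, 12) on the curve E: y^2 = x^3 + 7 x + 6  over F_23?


Check whether y^2 = x^3 + 7 x + 6 (mod 23) for (x, y) = (4, 12).
LHS: y^2 = 12^2 mod 23 = 6
RHS: x^3 + 7 x + 6 = 4^3 + 7*4 + 6 mod 23 = 6
LHS = RHS

Yes, on the curve


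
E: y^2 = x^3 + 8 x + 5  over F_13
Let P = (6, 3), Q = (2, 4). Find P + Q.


P != Q, so use the chord formula.
s = (y2 - y1) / (x2 - x1) = (1) / (9) mod 13 = 3
x3 = s^2 - x1 - x2 mod 13 = 3^2 - 6 - 2 = 1
y3 = s (x1 - x3) - y1 mod 13 = 3 * (6 - 1) - 3 = 12

P + Q = (1, 12)


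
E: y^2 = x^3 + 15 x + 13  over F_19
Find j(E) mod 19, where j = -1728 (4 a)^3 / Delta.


Delta = -16(4 a^3 + 27 b^2) mod 19 = 1
-1728 * (4 a)^3 = -1728 * (4*15)^3 mod 19 = 8
j = 8 * 1^(-1) mod 19 = 8

j = 8 (mod 19)


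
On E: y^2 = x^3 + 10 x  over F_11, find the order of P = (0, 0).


Compute successive multiples of P until we hit O:
  1P = (0, 0)
  2P = O

ord(P) = 2


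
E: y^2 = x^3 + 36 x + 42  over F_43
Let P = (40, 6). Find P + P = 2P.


Doubling: s = (3 x1^2 + a) / (2 y1)
s = (3*40^2 + 36) / (2*6) mod 43 = 16
x3 = s^2 - 2 x1 mod 43 = 16^2 - 2*40 = 4
y3 = s (x1 - x3) - y1 mod 43 = 16 * (40 - 4) - 6 = 11

2P = (4, 11)


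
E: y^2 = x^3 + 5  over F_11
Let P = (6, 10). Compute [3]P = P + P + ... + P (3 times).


k = 3 = 11_2 (binary, LSB first: 11)
Double-and-add from P = (6, 10):
  bit 0 = 1: acc = O + (6, 10) = (6, 10)
  bit 1 = 1: acc = (6, 10) + (0, 7) = (8, 0)

3P = (8, 0)


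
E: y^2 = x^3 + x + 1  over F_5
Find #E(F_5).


For each x in F_5, count y with y^2 = x^3 + 1 x + 1 mod 5:
  x = 0: RHS = 1, y in [1, 4]  -> 2 point(s)
  x = 2: RHS = 1, y in [1, 4]  -> 2 point(s)
  x = 3: RHS = 1, y in [1, 4]  -> 2 point(s)
  x = 4: RHS = 4, y in [2, 3]  -> 2 point(s)
Affine points: 8. Add the point at infinity: total = 9.

#E(F_5) = 9


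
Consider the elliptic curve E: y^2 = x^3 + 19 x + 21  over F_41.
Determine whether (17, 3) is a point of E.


Check whether y^2 = x^3 + 19 x + 21 (mod 41) for (x, y) = (17, 3).
LHS: y^2 = 3^2 mod 41 = 9
RHS: x^3 + 19 x + 21 = 17^3 + 19*17 + 21 mod 41 = 9
LHS = RHS

Yes, on the curve


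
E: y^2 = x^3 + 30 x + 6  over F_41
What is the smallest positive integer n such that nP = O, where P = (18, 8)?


Compute successive multiples of P until we hit O:
  1P = (18, 8)
  2P = (21, 4)
  3P = (22, 11)
  4P = (40, 37)
  5P = (6, 19)
  6P = (13, 25)
  7P = (15, 31)
  8P = (3, 0)
  ... (continuing to 16P)
  16P = O

ord(P) = 16


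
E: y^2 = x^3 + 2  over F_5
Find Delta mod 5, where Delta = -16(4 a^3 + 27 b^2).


4 a^3 + 27 b^2 = 4*0^3 + 27*2^2 = 0 + 108 = 108
Delta = -16 * (108) = -1728
Delta mod 5 = 2

Delta = 2 (mod 5)


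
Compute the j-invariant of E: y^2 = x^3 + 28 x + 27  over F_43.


Delta = -16(4 a^3 + 27 b^2) mod 43 = 15
-1728 * (4 a)^3 = -1728 * (4*28)^3 mod 43 = 2
j = 2 * 15^(-1) mod 43 = 3

j = 3 (mod 43)


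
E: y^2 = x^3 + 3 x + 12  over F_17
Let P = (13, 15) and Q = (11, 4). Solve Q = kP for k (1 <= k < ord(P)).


Enumerate multiples of P until we hit Q = (11, 4):
  1P = (13, 15)
  2P = (8, 2)
  3P = (15, 7)
  4P = (5, 4)
  5P = (7, 6)
  6P = (12, 12)
  7P = (1, 4)
  8P = (16, 12)
  9P = (6, 12)
  10P = (2, 14)
  11P = (11, 13)
  12P = (11, 4)
Match found at i = 12.

k = 12


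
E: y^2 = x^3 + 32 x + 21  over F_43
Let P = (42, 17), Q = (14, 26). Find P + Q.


P != Q, so use the chord formula.
s = (y2 - y1) / (x2 - x1) = (9) / (15) mod 43 = 35
x3 = s^2 - x1 - x2 mod 43 = 35^2 - 42 - 14 = 8
y3 = s (x1 - x3) - y1 mod 43 = 35 * (42 - 8) - 17 = 12

P + Q = (8, 12)


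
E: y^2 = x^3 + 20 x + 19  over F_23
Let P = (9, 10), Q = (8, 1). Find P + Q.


P != Q, so use the chord formula.
s = (y2 - y1) / (x2 - x1) = (14) / (22) mod 23 = 9
x3 = s^2 - x1 - x2 mod 23 = 9^2 - 9 - 8 = 18
y3 = s (x1 - x3) - y1 mod 23 = 9 * (9 - 18) - 10 = 1

P + Q = (18, 1)


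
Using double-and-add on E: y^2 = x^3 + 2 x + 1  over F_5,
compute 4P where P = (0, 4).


k = 4 = 100_2 (binary, LSB first: 001)
Double-and-add from P = (0, 4):
  bit 0 = 0: acc unchanged = O
  bit 1 = 0: acc unchanged = O
  bit 2 = 1: acc = O + (3, 3) = (3, 3)

4P = (3, 3)


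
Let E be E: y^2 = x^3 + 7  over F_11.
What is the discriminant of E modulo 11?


4 a^3 + 27 b^2 = 4*0^3 + 27*7^2 = 0 + 1323 = 1323
Delta = -16 * (1323) = -21168
Delta mod 11 = 7

Delta = 7 (mod 11)


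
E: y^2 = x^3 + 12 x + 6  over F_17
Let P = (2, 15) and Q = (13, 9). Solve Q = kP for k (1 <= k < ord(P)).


Enumerate multiples of P until we hit Q = (13, 9):
  1P = (2, 15)
  2P = (15, 12)
  3P = (8, 6)
  4P = (5, 15)
  5P = (10, 2)
  6P = (1, 11)
  7P = (13, 9)
Match found at i = 7.

k = 7


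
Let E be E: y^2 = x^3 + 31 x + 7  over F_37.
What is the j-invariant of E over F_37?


Delta = -16(4 a^3 + 27 b^2) mod 37 = 19
-1728 * (4 a)^3 = -1728 * (4*31)^3 mod 37 = 6
j = 6 * 19^(-1) mod 37 = 12

j = 12 (mod 37)


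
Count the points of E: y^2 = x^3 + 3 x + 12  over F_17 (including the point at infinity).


For each x in F_17, count y with y^2 = x^3 + 3 x + 12 mod 17:
  x = 1: RHS = 16, y in [4, 13]  -> 2 point(s)
  x = 2: RHS = 9, y in [3, 14]  -> 2 point(s)
  x = 5: RHS = 16, y in [4, 13]  -> 2 point(s)
  x = 6: RHS = 8, y in [5, 12]  -> 2 point(s)
  x = 7: RHS = 2, y in [6, 11]  -> 2 point(s)
  x = 8: RHS = 4, y in [2, 15]  -> 2 point(s)
  x = 11: RHS = 16, y in [4, 13]  -> 2 point(s)
  x = 12: RHS = 8, y in [5, 12]  -> 2 point(s)
  x = 13: RHS = 4, y in [2, 15]  -> 2 point(s)
  x = 15: RHS = 15, y in [7, 10]  -> 2 point(s)
  x = 16: RHS = 8, y in [5, 12]  -> 2 point(s)
Affine points: 22. Add the point at infinity: total = 23.

#E(F_17) = 23


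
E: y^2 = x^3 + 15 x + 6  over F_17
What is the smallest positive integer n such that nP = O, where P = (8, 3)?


Compute successive multiples of P until we hit O:
  1P = (8, 3)
  2P = (14, 11)
  3P = (10, 0)
  4P = (14, 6)
  5P = (8, 14)
  6P = O

ord(P) = 6


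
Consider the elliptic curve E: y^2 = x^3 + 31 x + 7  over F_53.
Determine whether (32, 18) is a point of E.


Check whether y^2 = x^3 + 31 x + 7 (mod 53) for (x, y) = (32, 18).
LHS: y^2 = 18^2 mod 53 = 6
RHS: x^3 + 31 x + 7 = 32^3 + 31*32 + 7 mod 53 = 6
LHS = RHS

Yes, on the curve


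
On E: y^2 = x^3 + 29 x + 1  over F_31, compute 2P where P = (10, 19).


Doubling: s = (3 x1^2 + a) / (2 y1)
s = (3*10^2 + 29) / (2*19) mod 31 = 16
x3 = s^2 - 2 x1 mod 31 = 16^2 - 2*10 = 19
y3 = s (x1 - x3) - y1 mod 31 = 16 * (10 - 19) - 19 = 23

2P = (19, 23)


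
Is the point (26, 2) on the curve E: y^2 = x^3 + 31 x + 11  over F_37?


Check whether y^2 = x^3 + 31 x + 11 (mod 37) for (x, y) = (26, 2).
LHS: y^2 = 2^2 mod 37 = 4
RHS: x^3 + 31 x + 11 = 26^3 + 31*26 + 11 mod 37 = 4
LHS = RHS

Yes, on the curve


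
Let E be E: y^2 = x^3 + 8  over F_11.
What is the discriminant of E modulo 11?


4 a^3 + 27 b^2 = 4*0^3 + 27*8^2 = 0 + 1728 = 1728
Delta = -16 * (1728) = -27648
Delta mod 11 = 6

Delta = 6 (mod 11)


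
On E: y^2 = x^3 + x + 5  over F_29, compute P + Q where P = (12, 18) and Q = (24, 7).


P != Q, so use the chord formula.
s = (y2 - y1) / (x2 - x1) = (18) / (12) mod 29 = 16
x3 = s^2 - x1 - x2 mod 29 = 16^2 - 12 - 24 = 17
y3 = s (x1 - x3) - y1 mod 29 = 16 * (12 - 17) - 18 = 18

P + Q = (17, 18)


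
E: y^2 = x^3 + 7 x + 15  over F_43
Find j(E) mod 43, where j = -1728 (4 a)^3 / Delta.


Delta = -16(4 a^3 + 27 b^2) mod 43 = 1
-1728 * (4 a)^3 = -1728 * (4*7)^3 mod 43 = 39
j = 39 * 1^(-1) mod 43 = 39

j = 39 (mod 43)


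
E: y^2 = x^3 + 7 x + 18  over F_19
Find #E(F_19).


For each x in F_19, count y with y^2 = x^3 + 7 x + 18 mod 19:
  x = 1: RHS = 7, y in [8, 11]  -> 2 point(s)
  x = 3: RHS = 9, y in [3, 16]  -> 2 point(s)
  x = 5: RHS = 7, y in [8, 11]  -> 2 point(s)
  x = 7: RHS = 11, y in [7, 12]  -> 2 point(s)
  x = 8: RHS = 16, y in [4, 15]  -> 2 point(s)
  x = 10: RHS = 5, y in [9, 10]  -> 2 point(s)
  x = 11: RHS = 1, y in [1, 18]  -> 2 point(s)
  x = 12: RHS = 6, y in [5, 14]  -> 2 point(s)
  x = 13: RHS = 7, y in [8, 11]  -> 2 point(s)
Affine points: 18. Add the point at infinity: total = 19.

#E(F_19) = 19


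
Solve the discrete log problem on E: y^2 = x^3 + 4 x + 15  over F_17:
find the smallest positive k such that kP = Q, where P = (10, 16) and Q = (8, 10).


Enumerate multiples of P until we hit Q = (8, 10):
  1P = (10, 16)
  2P = (15, 13)
  3P = (8, 10)
Match found at i = 3.

k = 3


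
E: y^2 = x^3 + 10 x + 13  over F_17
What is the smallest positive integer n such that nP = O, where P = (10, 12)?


Compute successive multiples of P until we hit O:
  1P = (10, 12)
  2P = (6, 0)
  3P = (10, 5)
  4P = O

ord(P) = 4


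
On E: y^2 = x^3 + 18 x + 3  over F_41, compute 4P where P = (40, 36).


k = 4 = 100_2 (binary, LSB first: 001)
Double-and-add from P = (40, 36):
  bit 0 = 0: acc unchanged = O
  bit 1 = 0: acc unchanged = O
  bit 2 = 1: acc = O + (37, 21) = (37, 21)

4P = (37, 21)


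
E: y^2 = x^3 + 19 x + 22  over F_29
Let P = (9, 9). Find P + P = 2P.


Doubling: s = (3 x1^2 + a) / (2 y1)
s = (3*9^2 + 19) / (2*9) mod 29 = 21
x3 = s^2 - 2 x1 mod 29 = 21^2 - 2*9 = 17
y3 = s (x1 - x3) - y1 mod 29 = 21 * (9 - 17) - 9 = 26

2P = (17, 26)


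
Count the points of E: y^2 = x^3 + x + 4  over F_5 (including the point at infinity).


For each x in F_5, count y with y^2 = x^3 + 1 x + 4 mod 5:
  x = 0: RHS = 4, y in [2, 3]  -> 2 point(s)
  x = 1: RHS = 1, y in [1, 4]  -> 2 point(s)
  x = 2: RHS = 4, y in [2, 3]  -> 2 point(s)
  x = 3: RHS = 4, y in [2, 3]  -> 2 point(s)
Affine points: 8. Add the point at infinity: total = 9.

#E(F_5) = 9


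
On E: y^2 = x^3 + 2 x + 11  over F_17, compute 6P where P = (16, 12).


k = 6 = 110_2 (binary, LSB first: 011)
Double-and-add from P = (16, 12):
  bit 0 = 0: acc unchanged = O
  bit 1 = 1: acc = O + (15, 13) = (15, 13)
  bit 2 = 1: acc = (15, 13) + (6, 1) = (11, 15)

6P = (11, 15)


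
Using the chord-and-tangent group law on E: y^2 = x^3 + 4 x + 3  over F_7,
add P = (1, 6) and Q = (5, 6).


P != Q, so use the chord formula.
s = (y2 - y1) / (x2 - x1) = (0) / (4) mod 7 = 0
x3 = s^2 - x1 - x2 mod 7 = 0^2 - 1 - 5 = 1
y3 = s (x1 - x3) - y1 mod 7 = 0 * (1 - 1) - 6 = 1

P + Q = (1, 1)


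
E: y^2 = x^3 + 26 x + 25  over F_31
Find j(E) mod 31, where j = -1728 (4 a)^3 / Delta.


Delta = -16(4 a^3 + 27 b^2) mod 31 = 12
-1728 * (4 a)^3 = -1728 * (4*26)^3 mod 31 = 15
j = 15 * 12^(-1) mod 31 = 9

j = 9 (mod 31)


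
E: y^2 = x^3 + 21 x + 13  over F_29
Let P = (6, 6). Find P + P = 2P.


Doubling: s = (3 x1^2 + a) / (2 y1)
s = (3*6^2 + 21) / (2*6) mod 29 = 18
x3 = s^2 - 2 x1 mod 29 = 18^2 - 2*6 = 22
y3 = s (x1 - x3) - y1 mod 29 = 18 * (6 - 22) - 6 = 25

2P = (22, 25)


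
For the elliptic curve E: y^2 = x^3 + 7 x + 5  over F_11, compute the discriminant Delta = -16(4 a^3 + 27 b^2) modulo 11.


4 a^3 + 27 b^2 = 4*7^3 + 27*5^2 = 1372 + 675 = 2047
Delta = -16 * (2047) = -32752
Delta mod 11 = 6

Delta = 6 (mod 11)


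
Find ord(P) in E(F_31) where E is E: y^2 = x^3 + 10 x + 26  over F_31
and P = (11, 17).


Compute successive multiples of P until we hit O:
  1P = (11, 17)
  2P = (16, 2)
  3P = (13, 20)
  4P = (17, 5)
  5P = (7, 6)
  6P = (7, 25)
  7P = (17, 26)
  8P = (13, 11)
  ... (continuing to 11P)
  11P = O

ord(P) = 11


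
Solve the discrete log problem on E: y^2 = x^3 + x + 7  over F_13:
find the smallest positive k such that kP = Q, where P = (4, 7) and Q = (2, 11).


Enumerate multiples of P until we hit Q = (2, 11):
  1P = (4, 7)
  2P = (1, 10)
  3P = (9, 11)
  4P = (10, 9)
  5P = (2, 11)
Match found at i = 5.

k = 5


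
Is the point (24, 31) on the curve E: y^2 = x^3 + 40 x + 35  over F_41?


Check whether y^2 = x^3 + 40 x + 35 (mod 41) for (x, y) = (24, 31).
LHS: y^2 = 31^2 mod 41 = 18
RHS: x^3 + 40 x + 35 = 24^3 + 40*24 + 35 mod 41 = 18
LHS = RHS

Yes, on the curve


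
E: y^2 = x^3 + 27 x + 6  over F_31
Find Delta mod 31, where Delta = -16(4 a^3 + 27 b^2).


4 a^3 + 27 b^2 = 4*27^3 + 27*6^2 = 78732 + 972 = 79704
Delta = -16 * (79704) = -1275264
Delta mod 31 = 14

Delta = 14 (mod 31)


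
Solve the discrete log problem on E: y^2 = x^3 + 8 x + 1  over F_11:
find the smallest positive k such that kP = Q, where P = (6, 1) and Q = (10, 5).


Enumerate multiples of P until we hit Q = (10, 5):
  1P = (6, 1)
  2P = (8, 4)
  3P = (2, 5)
  4P = (4, 8)
  5P = (5, 1)
  6P = (0, 10)
  7P = (10, 5)
Match found at i = 7.

k = 7


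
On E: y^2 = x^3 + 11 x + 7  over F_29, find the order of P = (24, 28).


Compute successive multiples of P until we hit O:
  1P = (24, 28)
  2P = (3, 26)
  3P = (22, 15)
  4P = (18, 11)
  5P = (20, 22)
  6P = (9, 9)
  7P = (19, 17)
  8P = (21, 25)
  ... (continuing to 39P)
  39P = O

ord(P) = 39


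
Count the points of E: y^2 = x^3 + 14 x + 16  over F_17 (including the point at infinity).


For each x in F_17, count y with y^2 = x^3 + 14 x + 16 mod 17:
  x = 0: RHS = 16, y in [4, 13]  -> 2 point(s)
  x = 2: RHS = 1, y in [1, 16]  -> 2 point(s)
  x = 3: RHS = 0, y in [0]  -> 1 point(s)
  x = 4: RHS = 0, y in [0]  -> 1 point(s)
  x = 7: RHS = 15, y in [7, 10]  -> 2 point(s)
  x = 9: RHS = 4, y in [2, 15]  -> 2 point(s)
  x = 10: RHS = 0, y in [0]  -> 1 point(s)
  x = 12: RHS = 8, y in [5, 12]  -> 2 point(s)
  x = 13: RHS = 15, y in [7, 10]  -> 2 point(s)
  x = 14: RHS = 15, y in [7, 10]  -> 2 point(s)
  x = 16: RHS = 1, y in [1, 16]  -> 2 point(s)
Affine points: 19. Add the point at infinity: total = 20.

#E(F_17) = 20


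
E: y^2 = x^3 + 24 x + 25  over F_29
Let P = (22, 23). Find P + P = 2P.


Doubling: s = (3 x1^2 + a) / (2 y1)
s = (3*22^2 + 24) / (2*23) mod 29 = 22
x3 = s^2 - 2 x1 mod 29 = 22^2 - 2*22 = 5
y3 = s (x1 - x3) - y1 mod 29 = 22 * (22 - 5) - 23 = 3

2P = (5, 3)


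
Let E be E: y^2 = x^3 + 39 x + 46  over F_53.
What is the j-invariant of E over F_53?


Delta = -16(4 a^3 + 27 b^2) mod 53 = 6
-1728 * (4 a)^3 = -1728 * (4*39)^3 mod 53 = 16
j = 16 * 6^(-1) mod 53 = 38

j = 38 (mod 53)


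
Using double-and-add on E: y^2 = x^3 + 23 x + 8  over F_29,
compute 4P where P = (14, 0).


k = 4 = 100_2 (binary, LSB first: 001)
Double-and-add from P = (14, 0):
  bit 0 = 0: acc unchanged = O
  bit 1 = 0: acc unchanged = O
  bit 2 = 1: acc = O + O = O

4P = O


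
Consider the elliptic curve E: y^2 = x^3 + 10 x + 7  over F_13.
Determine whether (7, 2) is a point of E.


Check whether y^2 = x^3 + 10 x + 7 (mod 13) for (x, y) = (7, 2).
LHS: y^2 = 2^2 mod 13 = 4
RHS: x^3 + 10 x + 7 = 7^3 + 10*7 + 7 mod 13 = 4
LHS = RHS

Yes, on the curve


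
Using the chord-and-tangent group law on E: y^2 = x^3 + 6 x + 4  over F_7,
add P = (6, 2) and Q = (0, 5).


P != Q, so use the chord formula.
s = (y2 - y1) / (x2 - x1) = (3) / (1) mod 7 = 3
x3 = s^2 - x1 - x2 mod 7 = 3^2 - 6 - 0 = 3
y3 = s (x1 - x3) - y1 mod 7 = 3 * (6 - 3) - 2 = 0

P + Q = (3, 0)


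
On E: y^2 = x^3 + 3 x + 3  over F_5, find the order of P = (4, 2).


Compute successive multiples of P until we hit O:
  1P = (4, 2)
  2P = (3, 2)
  3P = (3, 3)
  4P = (4, 3)
  5P = O

ord(P) = 5


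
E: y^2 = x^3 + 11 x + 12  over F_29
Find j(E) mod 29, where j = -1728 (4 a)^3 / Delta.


Delta = -16(4 a^3 + 27 b^2) mod 29 = 15
-1728 * (4 a)^3 = -1728 * (4*11)^3 mod 29 = 16
j = 16 * 15^(-1) mod 29 = 3

j = 3 (mod 29)


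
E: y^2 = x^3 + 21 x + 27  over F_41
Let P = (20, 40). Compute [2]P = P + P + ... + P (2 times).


k = 2 = 10_2 (binary, LSB first: 01)
Double-and-add from P = (20, 40):
  bit 0 = 0: acc unchanged = O
  bit 1 = 1: acc = O + (11, 21) = (11, 21)

2P = (11, 21)


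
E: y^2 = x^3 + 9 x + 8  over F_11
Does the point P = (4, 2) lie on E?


Check whether y^2 = x^3 + 9 x + 8 (mod 11) for (x, y) = (4, 2).
LHS: y^2 = 2^2 mod 11 = 4
RHS: x^3 + 9 x + 8 = 4^3 + 9*4 + 8 mod 11 = 9
LHS != RHS

No, not on the curve


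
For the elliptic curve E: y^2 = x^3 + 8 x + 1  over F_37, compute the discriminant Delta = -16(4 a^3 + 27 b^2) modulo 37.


4 a^3 + 27 b^2 = 4*8^3 + 27*1^2 = 2048 + 27 = 2075
Delta = -16 * (2075) = -33200
Delta mod 37 = 26

Delta = 26 (mod 37)


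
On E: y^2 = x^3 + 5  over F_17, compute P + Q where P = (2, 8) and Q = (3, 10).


P != Q, so use the chord formula.
s = (y2 - y1) / (x2 - x1) = (2) / (1) mod 17 = 2
x3 = s^2 - x1 - x2 mod 17 = 2^2 - 2 - 3 = 16
y3 = s (x1 - x3) - y1 mod 17 = 2 * (2 - 16) - 8 = 15

P + Q = (16, 15)


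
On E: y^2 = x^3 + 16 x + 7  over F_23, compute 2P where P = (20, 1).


Doubling: s = (3 x1^2 + a) / (2 y1)
s = (3*20^2 + 16) / (2*1) mod 23 = 10
x3 = s^2 - 2 x1 mod 23 = 10^2 - 2*20 = 14
y3 = s (x1 - x3) - y1 mod 23 = 10 * (20 - 14) - 1 = 13

2P = (14, 13)


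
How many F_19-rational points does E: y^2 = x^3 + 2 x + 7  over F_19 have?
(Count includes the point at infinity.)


For each x in F_19, count y with y^2 = x^3 + 2 x + 7 mod 19:
  x = 0: RHS = 7, y in [8, 11]  -> 2 point(s)
  x = 2: RHS = 0, y in [0]  -> 1 point(s)
  x = 5: RHS = 9, y in [3, 16]  -> 2 point(s)
  x = 6: RHS = 7, y in [8, 11]  -> 2 point(s)
  x = 10: RHS = 1, y in [1, 18]  -> 2 point(s)
  x = 11: RHS = 11, y in [7, 12]  -> 2 point(s)
  x = 12: RHS = 11, y in [7, 12]  -> 2 point(s)
  x = 13: RHS = 7, y in [8, 11]  -> 2 point(s)
  x = 14: RHS = 5, y in [9, 10]  -> 2 point(s)
  x = 15: RHS = 11, y in [7, 12]  -> 2 point(s)
  x = 18: RHS = 4, y in [2, 17]  -> 2 point(s)
Affine points: 21. Add the point at infinity: total = 22.

#E(F_19) = 22


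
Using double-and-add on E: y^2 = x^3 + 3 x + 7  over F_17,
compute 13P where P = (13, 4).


k = 13 = 1101_2 (binary, LSB first: 1011)
Double-and-add from P = (13, 4):
  bit 0 = 1: acc = O + (13, 4) = (13, 4)
  bit 1 = 0: acc unchanged = (13, 4)
  bit 2 = 1: acc = (13, 4) + (2, 15) = (3, 3)
  bit 3 = 1: acc = (3, 3) + (9, 7) = (13, 13)

13P = (13, 13)


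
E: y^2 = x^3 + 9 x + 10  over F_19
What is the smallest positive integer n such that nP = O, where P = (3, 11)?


Compute successive multiples of P until we hit O:
  1P = (3, 11)
  2P = (5, 3)
  3P = (8, 9)
  4P = (15, 9)
  5P = (10, 6)
  6P = (10, 13)
  7P = (15, 10)
  8P = (8, 10)
  ... (continuing to 11P)
  11P = O

ord(P) = 11


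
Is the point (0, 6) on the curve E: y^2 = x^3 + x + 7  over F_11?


Check whether y^2 = x^3 + 1 x + 7 (mod 11) for (x, y) = (0, 6).
LHS: y^2 = 6^2 mod 11 = 3
RHS: x^3 + 1 x + 7 = 0^3 + 1*0 + 7 mod 11 = 7
LHS != RHS

No, not on the curve


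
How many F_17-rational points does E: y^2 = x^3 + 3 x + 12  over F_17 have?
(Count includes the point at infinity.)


For each x in F_17, count y with y^2 = x^3 + 3 x + 12 mod 17:
  x = 1: RHS = 16, y in [4, 13]  -> 2 point(s)
  x = 2: RHS = 9, y in [3, 14]  -> 2 point(s)
  x = 5: RHS = 16, y in [4, 13]  -> 2 point(s)
  x = 6: RHS = 8, y in [5, 12]  -> 2 point(s)
  x = 7: RHS = 2, y in [6, 11]  -> 2 point(s)
  x = 8: RHS = 4, y in [2, 15]  -> 2 point(s)
  x = 11: RHS = 16, y in [4, 13]  -> 2 point(s)
  x = 12: RHS = 8, y in [5, 12]  -> 2 point(s)
  x = 13: RHS = 4, y in [2, 15]  -> 2 point(s)
  x = 15: RHS = 15, y in [7, 10]  -> 2 point(s)
  x = 16: RHS = 8, y in [5, 12]  -> 2 point(s)
Affine points: 22. Add the point at infinity: total = 23.

#E(F_17) = 23


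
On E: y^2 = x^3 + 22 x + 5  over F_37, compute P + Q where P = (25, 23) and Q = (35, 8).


P != Q, so use the chord formula.
s = (y2 - y1) / (x2 - x1) = (22) / (10) mod 37 = 17
x3 = s^2 - x1 - x2 mod 37 = 17^2 - 25 - 35 = 7
y3 = s (x1 - x3) - y1 mod 37 = 17 * (25 - 7) - 23 = 24

P + Q = (7, 24)


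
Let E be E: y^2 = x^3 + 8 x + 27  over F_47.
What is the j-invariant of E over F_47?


Delta = -16(4 a^3 + 27 b^2) mod 47 = 10
-1728 * (4 a)^3 = -1728 * (4*8)^3 mod 47 = 5
j = 5 * 10^(-1) mod 47 = 24

j = 24 (mod 47)


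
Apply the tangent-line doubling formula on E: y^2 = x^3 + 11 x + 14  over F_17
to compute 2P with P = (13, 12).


Doubling: s = (3 x1^2 + a) / (2 y1)
s = (3*13^2 + 11) / (2*12) mod 17 = 6
x3 = s^2 - 2 x1 mod 17 = 6^2 - 2*13 = 10
y3 = s (x1 - x3) - y1 mod 17 = 6 * (13 - 10) - 12 = 6

2P = (10, 6)


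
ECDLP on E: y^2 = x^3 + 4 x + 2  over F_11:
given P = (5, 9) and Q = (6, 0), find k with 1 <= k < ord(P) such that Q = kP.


Enumerate multiples of P until we hit Q = (6, 0):
  1P = (5, 9)
  2P = (4, 7)
  3P = (6, 0)
Match found at i = 3.

k = 3


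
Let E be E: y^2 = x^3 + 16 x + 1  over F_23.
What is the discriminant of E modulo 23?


4 a^3 + 27 b^2 = 4*16^3 + 27*1^2 = 16384 + 27 = 16411
Delta = -16 * (16411) = -262576
Delta mod 23 = 15

Delta = 15 (mod 23)


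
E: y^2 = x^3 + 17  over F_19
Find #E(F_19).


For each x in F_19, count y with y^2 = x^3 + 0 x + 17 mod 19:
  x = 0: RHS = 17, y in [6, 13]  -> 2 point(s)
  x = 2: RHS = 6, y in [5, 14]  -> 2 point(s)
  x = 3: RHS = 6, y in [5, 14]  -> 2 point(s)
  x = 4: RHS = 5, y in [9, 10]  -> 2 point(s)
  x = 5: RHS = 9, y in [3, 16]  -> 2 point(s)
  x = 6: RHS = 5, y in [9, 10]  -> 2 point(s)
  x = 8: RHS = 16, y in [4, 15]  -> 2 point(s)
  x = 9: RHS = 5, y in [9, 10]  -> 2 point(s)
  x = 12: RHS = 16, y in [4, 15]  -> 2 point(s)
  x = 14: RHS = 6, y in [5, 14]  -> 2 point(s)
  x = 16: RHS = 9, y in [3, 16]  -> 2 point(s)
  x = 17: RHS = 9, y in [3, 16]  -> 2 point(s)
  x = 18: RHS = 16, y in [4, 15]  -> 2 point(s)
Affine points: 26. Add the point at infinity: total = 27.

#E(F_19) = 27


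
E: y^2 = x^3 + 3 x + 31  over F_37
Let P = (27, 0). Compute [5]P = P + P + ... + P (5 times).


k = 5 = 101_2 (binary, LSB first: 101)
Double-and-add from P = (27, 0):
  bit 0 = 1: acc = O + (27, 0) = (27, 0)
  bit 1 = 0: acc unchanged = (27, 0)
  bit 2 = 1: acc = (27, 0) + O = (27, 0)

5P = (27, 0)


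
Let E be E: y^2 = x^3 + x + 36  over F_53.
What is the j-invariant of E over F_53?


Delta = -16(4 a^3 + 27 b^2) mod 53 = 9
-1728 * (4 a)^3 = -1728 * (4*1)^3 mod 53 = 19
j = 19 * 9^(-1) mod 53 = 8

j = 8 (mod 53)


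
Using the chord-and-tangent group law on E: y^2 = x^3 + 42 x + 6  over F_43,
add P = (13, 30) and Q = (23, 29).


P != Q, so use the chord formula.
s = (y2 - y1) / (x2 - x1) = (42) / (10) mod 43 = 30
x3 = s^2 - x1 - x2 mod 43 = 30^2 - 13 - 23 = 4
y3 = s (x1 - x3) - y1 mod 43 = 30 * (13 - 4) - 30 = 25

P + Q = (4, 25)


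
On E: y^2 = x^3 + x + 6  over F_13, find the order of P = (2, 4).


Compute successive multiples of P until we hit O:
  1P = (2, 4)
  2P = (9, 9)
  3P = (11, 10)
  4P = (12, 11)
  5P = (3, 7)
  6P = (4, 3)
  7P = (4, 10)
  8P = (3, 6)
  ... (continuing to 13P)
  13P = O

ord(P) = 13


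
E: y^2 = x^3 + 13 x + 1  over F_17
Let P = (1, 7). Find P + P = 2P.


Doubling: s = (3 x1^2 + a) / (2 y1)
s = (3*1^2 + 13) / (2*7) mod 17 = 6
x3 = s^2 - 2 x1 mod 17 = 6^2 - 2*1 = 0
y3 = s (x1 - x3) - y1 mod 17 = 6 * (1 - 0) - 7 = 16

2P = (0, 16)


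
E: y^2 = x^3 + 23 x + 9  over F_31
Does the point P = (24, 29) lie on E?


Check whether y^2 = x^3 + 23 x + 9 (mod 31) for (x, y) = (24, 29).
LHS: y^2 = 29^2 mod 31 = 4
RHS: x^3 + 23 x + 9 = 24^3 + 23*24 + 9 mod 31 = 1
LHS != RHS

No, not on the curve


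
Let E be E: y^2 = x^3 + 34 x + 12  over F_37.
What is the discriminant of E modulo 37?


4 a^3 + 27 b^2 = 4*34^3 + 27*12^2 = 157216 + 3888 = 161104
Delta = -16 * (161104) = -2577664
Delta mod 37 = 15

Delta = 15 (mod 37)


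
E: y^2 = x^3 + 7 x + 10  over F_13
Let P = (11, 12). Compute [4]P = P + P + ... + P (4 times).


k = 4 = 100_2 (binary, LSB first: 001)
Double-and-add from P = (11, 12):
  bit 0 = 0: acc unchanged = O
  bit 1 = 0: acc unchanged = O
  bit 2 = 1: acc = O + (10, 1) = (10, 1)

4P = (10, 1)


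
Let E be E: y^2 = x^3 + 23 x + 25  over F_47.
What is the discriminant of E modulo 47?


4 a^3 + 27 b^2 = 4*23^3 + 27*25^2 = 48668 + 16875 = 65543
Delta = -16 * (65543) = -1048688
Delta mod 47 = 23

Delta = 23 (mod 47)


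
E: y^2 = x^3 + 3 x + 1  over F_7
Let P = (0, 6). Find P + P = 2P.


Doubling: s = (3 x1^2 + a) / (2 y1)
s = (3*0^2 + 3) / (2*6) mod 7 = 2
x3 = s^2 - 2 x1 mod 7 = 2^2 - 2*0 = 4
y3 = s (x1 - x3) - y1 mod 7 = 2 * (0 - 4) - 6 = 0

2P = (4, 0)


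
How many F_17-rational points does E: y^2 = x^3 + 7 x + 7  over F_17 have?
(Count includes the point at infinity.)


For each x in F_17, count y with y^2 = x^3 + 7 x + 7 mod 17:
  x = 1: RHS = 15, y in [7, 10]  -> 2 point(s)
  x = 3: RHS = 4, y in [2, 15]  -> 2 point(s)
  x = 7: RHS = 8, y in [5, 12]  -> 2 point(s)
  x = 9: RHS = 0, y in [0]  -> 1 point(s)
  x = 11: RHS = 4, y in [2, 15]  -> 2 point(s)
  x = 12: RHS = 0, y in [0]  -> 1 point(s)
  x = 13: RHS = 0, y in [0]  -> 1 point(s)
  x = 15: RHS = 2, y in [6, 11]  -> 2 point(s)
  x = 16: RHS = 16, y in [4, 13]  -> 2 point(s)
Affine points: 15. Add the point at infinity: total = 16.

#E(F_17) = 16


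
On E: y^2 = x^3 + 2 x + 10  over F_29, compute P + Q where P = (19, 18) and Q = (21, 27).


P != Q, so use the chord formula.
s = (y2 - y1) / (x2 - x1) = (9) / (2) mod 29 = 19
x3 = s^2 - x1 - x2 mod 29 = 19^2 - 19 - 21 = 2
y3 = s (x1 - x3) - y1 mod 29 = 19 * (19 - 2) - 18 = 15

P + Q = (2, 15)


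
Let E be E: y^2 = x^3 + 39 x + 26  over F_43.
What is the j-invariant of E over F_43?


Delta = -16(4 a^3 + 27 b^2) mod 43 = 35
-1728 * (4 a)^3 = -1728 * (4*39)^3 mod 43 = 2
j = 2 * 35^(-1) mod 43 = 32

j = 32 (mod 43)


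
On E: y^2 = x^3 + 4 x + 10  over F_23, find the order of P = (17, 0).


Compute successive multiples of P until we hit O:
  1P = (17, 0)
  2P = O

ord(P) = 2


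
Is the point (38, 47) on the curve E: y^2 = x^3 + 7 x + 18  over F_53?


Check whether y^2 = x^3 + 7 x + 18 (mod 53) for (x, y) = (38, 47).
LHS: y^2 = 47^2 mod 53 = 36
RHS: x^3 + 7 x + 18 = 38^3 + 7*38 + 18 mod 53 = 36
LHS = RHS

Yes, on the curve


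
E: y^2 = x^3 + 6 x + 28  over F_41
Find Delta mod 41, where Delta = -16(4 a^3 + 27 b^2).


4 a^3 + 27 b^2 = 4*6^3 + 27*28^2 = 864 + 21168 = 22032
Delta = -16 * (22032) = -352512
Delta mod 41 = 6

Delta = 6 (mod 41)


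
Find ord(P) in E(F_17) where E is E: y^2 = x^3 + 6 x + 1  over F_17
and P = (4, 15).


Compute successive multiples of P until we hit O:
  1P = (4, 15)
  2P = (0, 16)
  3P = (12, 4)
  4P = (9, 11)
  5P = (6, 7)
  6P = (6, 10)
  7P = (9, 6)
  8P = (12, 13)
  ... (continuing to 11P)
  11P = O

ord(P) = 11


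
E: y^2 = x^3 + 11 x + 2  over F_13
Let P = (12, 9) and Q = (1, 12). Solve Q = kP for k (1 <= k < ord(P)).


Enumerate multiples of P until we hit Q = (1, 12):
  1P = (12, 9)
  2P = (1, 1)
  3P = (3, 7)
  4P = (8, 2)
  5P = (5, 0)
  6P = (8, 11)
  7P = (3, 6)
  8P = (1, 12)
Match found at i = 8.

k = 8


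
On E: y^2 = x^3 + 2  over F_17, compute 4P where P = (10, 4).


k = 4 = 100_2 (binary, LSB first: 001)
Double-and-add from P = (10, 4):
  bit 0 = 0: acc unchanged = O
  bit 1 = 0: acc unchanged = O
  bit 2 = 1: acc = O + (8, 15) = (8, 15)

4P = (8, 15)


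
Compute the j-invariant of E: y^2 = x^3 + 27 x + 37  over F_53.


Delta = -16(4 a^3 + 27 b^2) mod 53 = 11
-1728 * (4 a)^3 = -1728 * (4*27)^3 mod 53 = 9
j = 9 * 11^(-1) mod 53 = 49

j = 49 (mod 53)


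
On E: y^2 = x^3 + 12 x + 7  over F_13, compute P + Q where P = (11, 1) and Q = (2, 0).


P != Q, so use the chord formula.
s = (y2 - y1) / (x2 - x1) = (12) / (4) mod 13 = 3
x3 = s^2 - x1 - x2 mod 13 = 3^2 - 11 - 2 = 9
y3 = s (x1 - x3) - y1 mod 13 = 3 * (11 - 9) - 1 = 5

P + Q = (9, 5)


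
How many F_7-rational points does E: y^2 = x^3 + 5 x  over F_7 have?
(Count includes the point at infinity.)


For each x in F_7, count y with y^2 = x^3 + 5 x + 0 mod 7:
  x = 0: RHS = 0, y in [0]  -> 1 point(s)
  x = 2: RHS = 4, y in [2, 5]  -> 2 point(s)
  x = 3: RHS = 0, y in [0]  -> 1 point(s)
  x = 4: RHS = 0, y in [0]  -> 1 point(s)
  x = 6: RHS = 1, y in [1, 6]  -> 2 point(s)
Affine points: 7. Add the point at infinity: total = 8.

#E(F_7) = 8


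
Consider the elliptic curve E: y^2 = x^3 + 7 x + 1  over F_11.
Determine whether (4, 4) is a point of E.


Check whether y^2 = x^3 + 7 x + 1 (mod 11) for (x, y) = (4, 4).
LHS: y^2 = 4^2 mod 11 = 5
RHS: x^3 + 7 x + 1 = 4^3 + 7*4 + 1 mod 11 = 5
LHS = RHS

Yes, on the curve


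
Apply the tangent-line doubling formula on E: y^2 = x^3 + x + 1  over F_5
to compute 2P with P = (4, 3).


Doubling: s = (3 x1^2 + a) / (2 y1)
s = (3*4^2 + 1) / (2*3) mod 5 = 4
x3 = s^2 - 2 x1 mod 5 = 4^2 - 2*4 = 3
y3 = s (x1 - x3) - y1 mod 5 = 4 * (4 - 3) - 3 = 1

2P = (3, 1)


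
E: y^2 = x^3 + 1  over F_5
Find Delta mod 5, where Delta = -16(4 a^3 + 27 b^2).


4 a^3 + 27 b^2 = 4*0^3 + 27*1^2 = 0 + 27 = 27
Delta = -16 * (27) = -432
Delta mod 5 = 3

Delta = 3 (mod 5)


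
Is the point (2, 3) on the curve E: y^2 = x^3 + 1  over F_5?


Check whether y^2 = x^3 + 0 x + 1 (mod 5) for (x, y) = (2, 3).
LHS: y^2 = 3^2 mod 5 = 4
RHS: x^3 + 0 x + 1 = 2^3 + 0*2 + 1 mod 5 = 4
LHS = RHS

Yes, on the curve


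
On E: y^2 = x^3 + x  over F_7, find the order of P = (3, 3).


Compute successive multiples of P until we hit O:
  1P = (3, 3)
  2P = (1, 4)
  3P = (5, 5)
  4P = (0, 0)
  5P = (5, 2)
  6P = (1, 3)
  7P = (3, 4)
  8P = O

ord(P) = 8


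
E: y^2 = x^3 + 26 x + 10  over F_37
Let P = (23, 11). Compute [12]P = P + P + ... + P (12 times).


k = 12 = 1100_2 (binary, LSB first: 0011)
Double-and-add from P = (23, 11):
  bit 0 = 0: acc unchanged = O
  bit 1 = 0: acc unchanged = O
  bit 2 = 1: acc = O + (26, 13) = (26, 13)
  bit 3 = 1: acc = (26, 13) + (10, 30) = (28, 3)

12P = (28, 3)


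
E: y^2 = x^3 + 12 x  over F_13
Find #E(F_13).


For each x in F_13, count y with y^2 = x^3 + 12 x + 0 mod 13:
  x = 0: RHS = 0, y in [0]  -> 1 point(s)
  x = 1: RHS = 0, y in [0]  -> 1 point(s)
  x = 5: RHS = 3, y in [4, 9]  -> 2 point(s)
  x = 8: RHS = 10, y in [6, 7]  -> 2 point(s)
  x = 12: RHS = 0, y in [0]  -> 1 point(s)
Affine points: 7. Add the point at infinity: total = 8.

#E(F_13) = 8


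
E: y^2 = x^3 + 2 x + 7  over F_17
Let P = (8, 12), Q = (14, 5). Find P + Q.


P != Q, so use the chord formula.
s = (y2 - y1) / (x2 - x1) = (10) / (6) mod 17 = 13
x3 = s^2 - x1 - x2 mod 17 = 13^2 - 8 - 14 = 11
y3 = s (x1 - x3) - y1 mod 17 = 13 * (8 - 11) - 12 = 0

P + Q = (11, 0)


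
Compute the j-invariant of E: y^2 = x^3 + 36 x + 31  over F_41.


Delta = -16(4 a^3 + 27 b^2) mod 41 = 19
-1728 * (4 a)^3 = -1728 * (4*36)^3 mod 41 = 30
j = 30 * 19^(-1) mod 41 = 21

j = 21 (mod 41)


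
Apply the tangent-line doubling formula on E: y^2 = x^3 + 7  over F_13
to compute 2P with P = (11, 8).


Doubling: s = (3 x1^2 + a) / (2 y1)
s = (3*11^2 + 0) / (2*8) mod 13 = 4
x3 = s^2 - 2 x1 mod 13 = 4^2 - 2*11 = 7
y3 = s (x1 - x3) - y1 mod 13 = 4 * (11 - 7) - 8 = 8

2P = (7, 8)


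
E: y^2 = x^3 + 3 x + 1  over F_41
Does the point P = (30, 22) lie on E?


Check whether y^2 = x^3 + 3 x + 1 (mod 41) for (x, y) = (30, 22).
LHS: y^2 = 22^2 mod 41 = 33
RHS: x^3 + 3 x + 1 = 30^3 + 3*30 + 1 mod 41 = 31
LHS != RHS

No, not on the curve


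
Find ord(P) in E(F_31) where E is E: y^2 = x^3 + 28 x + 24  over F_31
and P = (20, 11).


Compute successive multiples of P until we hit O:
  1P = (20, 11)
  2P = (10, 23)
  3P = (26, 21)
  4P = (5, 14)
  5P = (11, 12)
  6P = (18, 6)
  7P = (7, 6)
  8P = (8, 27)
  ... (continuing to 27P)
  27P = O

ord(P) = 27


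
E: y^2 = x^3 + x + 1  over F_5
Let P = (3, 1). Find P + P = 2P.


Doubling: s = (3 x1^2 + a) / (2 y1)
s = (3*3^2 + 1) / (2*1) mod 5 = 4
x3 = s^2 - 2 x1 mod 5 = 4^2 - 2*3 = 0
y3 = s (x1 - x3) - y1 mod 5 = 4 * (3 - 0) - 1 = 1

2P = (0, 1)


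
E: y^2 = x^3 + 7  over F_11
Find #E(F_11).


For each x in F_11, count y with y^2 = x^3 + 0 x + 7 mod 11:
  x = 2: RHS = 4, y in [2, 9]  -> 2 point(s)
  x = 3: RHS = 1, y in [1, 10]  -> 2 point(s)
  x = 4: RHS = 5, y in [4, 7]  -> 2 point(s)
  x = 5: RHS = 0, y in [0]  -> 1 point(s)
  x = 6: RHS = 3, y in [5, 6]  -> 2 point(s)
  x = 7: RHS = 9, y in [3, 8]  -> 2 point(s)
Affine points: 11. Add the point at infinity: total = 12.

#E(F_11) = 12


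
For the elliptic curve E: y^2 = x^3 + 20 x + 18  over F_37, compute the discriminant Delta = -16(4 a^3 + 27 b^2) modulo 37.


4 a^3 + 27 b^2 = 4*20^3 + 27*18^2 = 32000 + 8748 = 40748
Delta = -16 * (40748) = -651968
Delta mod 37 = 9

Delta = 9 (mod 37)


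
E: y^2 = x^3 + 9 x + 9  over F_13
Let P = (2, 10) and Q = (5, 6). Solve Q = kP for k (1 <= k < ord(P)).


Enumerate multiples of P until we hit Q = (5, 6):
  1P = (2, 10)
  2P = (5, 7)
  3P = (7, 8)
  4P = (0, 10)
  5P = (11, 3)
  6P = (12, 5)
  7P = (9, 0)
  8P = (12, 8)
  9P = (11, 10)
  10P = (0, 3)
  11P = (7, 5)
  12P = (5, 6)
Match found at i = 12.

k = 12


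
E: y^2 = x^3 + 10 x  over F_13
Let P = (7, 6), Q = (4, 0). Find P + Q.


P != Q, so use the chord formula.
s = (y2 - y1) / (x2 - x1) = (7) / (10) mod 13 = 2
x3 = s^2 - x1 - x2 mod 13 = 2^2 - 7 - 4 = 6
y3 = s (x1 - x3) - y1 mod 13 = 2 * (7 - 6) - 6 = 9

P + Q = (6, 9)


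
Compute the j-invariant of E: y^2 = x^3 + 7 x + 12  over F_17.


Delta = -16(4 a^3 + 27 b^2) mod 17 = 7
-1728 * (4 a)^3 = -1728 * (4*7)^3 mod 17 = 13
j = 13 * 7^(-1) mod 17 = 14

j = 14 (mod 17)


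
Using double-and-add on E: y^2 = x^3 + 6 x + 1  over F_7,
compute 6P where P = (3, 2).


k = 6 = 110_2 (binary, LSB first: 011)
Double-and-add from P = (3, 2):
  bit 0 = 0: acc unchanged = O
  bit 1 = 1: acc = O + (3, 5) = (3, 5)
  bit 2 = 1: acc = (3, 5) + (3, 2) = O

6P = O


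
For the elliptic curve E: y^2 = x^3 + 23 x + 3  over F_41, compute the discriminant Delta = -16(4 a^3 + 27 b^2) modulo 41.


4 a^3 + 27 b^2 = 4*23^3 + 27*3^2 = 48668 + 243 = 48911
Delta = -16 * (48911) = -782576
Delta mod 41 = 32

Delta = 32 (mod 41)


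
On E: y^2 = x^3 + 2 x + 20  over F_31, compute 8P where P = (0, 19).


k = 8 = 1000_2 (binary, LSB first: 0001)
Double-and-add from P = (0, 19):
  bit 0 = 0: acc unchanged = O
  bit 1 = 0: acc unchanged = O
  bit 2 = 0: acc unchanged = O
  bit 3 = 1: acc = O + (25, 3) = (25, 3)

8P = (25, 3)


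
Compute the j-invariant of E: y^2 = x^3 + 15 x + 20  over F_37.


Delta = -16(4 a^3 + 27 b^2) mod 37 = 33
-1728 * (4 a)^3 = -1728 * (4*15)^3 mod 37 = 8
j = 8 * 33^(-1) mod 37 = 35

j = 35 (mod 37)
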